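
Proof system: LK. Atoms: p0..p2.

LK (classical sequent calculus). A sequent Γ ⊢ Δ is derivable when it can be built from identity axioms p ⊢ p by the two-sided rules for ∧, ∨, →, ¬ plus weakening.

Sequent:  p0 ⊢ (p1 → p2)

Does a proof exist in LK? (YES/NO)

Enumerate valuations to refute Γ ⊢ Δ:
  v=000: Γ:[p0=F] Δ:[(p1 → p2)=T] refutes=False
  v=001: Γ:[p0=F] Δ:[(p1 → p2)=T] refutes=False
  v=010: Γ:[p0=F] Δ:[(p1 → p2)=F] refutes=False
  v=011: Γ:[p0=F] Δ:[(p1 → p2)=T] refutes=False
  v=100: Γ:[p0=T] Δ:[(p1 → p2)=T] refutes=False
  v=101: Γ:[p0=T] Δ:[(p1 → p2)=T] refutes=False
  v=110: Γ:[p0=T] Δ:[(p1 → p2)=F] refutes=True  ← countermodel

Result: NO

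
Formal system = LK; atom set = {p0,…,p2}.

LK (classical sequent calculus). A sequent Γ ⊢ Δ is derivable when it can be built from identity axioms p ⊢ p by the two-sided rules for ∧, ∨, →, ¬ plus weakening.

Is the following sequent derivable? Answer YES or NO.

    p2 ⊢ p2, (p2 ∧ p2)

Derivation (root first):
[∧R] p2 ⊢ p2, (p2 ∧ p2)
  [Ax] p2 ⊢ p2
  [WR] p2 ⊢ p2, p2
    [Ax] p2 ⊢ p2

Result: YES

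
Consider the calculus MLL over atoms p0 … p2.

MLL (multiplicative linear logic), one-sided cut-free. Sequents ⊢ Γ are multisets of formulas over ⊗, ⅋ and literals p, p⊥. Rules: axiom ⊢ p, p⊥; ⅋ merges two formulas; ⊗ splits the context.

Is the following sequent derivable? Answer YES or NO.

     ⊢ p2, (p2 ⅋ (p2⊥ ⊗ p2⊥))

Derivation (root first):
[⅋]  ⊢ p2, (p2 ⅋ (p2⊥ ⊗ p2⊥))
  [⊗]  ⊢ p2, p2, (p2⊥ ⊗ p2⊥)
    [Ax]  ⊢ p2, p2⊥
    [Ax]  ⊢ p2, p2⊥

Result: YES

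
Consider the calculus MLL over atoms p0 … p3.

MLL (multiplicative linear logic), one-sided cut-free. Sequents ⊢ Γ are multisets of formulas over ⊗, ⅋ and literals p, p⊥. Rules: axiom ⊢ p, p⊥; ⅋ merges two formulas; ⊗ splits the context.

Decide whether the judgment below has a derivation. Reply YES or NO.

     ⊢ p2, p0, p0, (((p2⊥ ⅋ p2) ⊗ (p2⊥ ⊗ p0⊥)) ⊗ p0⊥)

Proof tree:
[⊗]  ⊢ p2, p0, p0, (((p2⊥ ⅋ p2) ⊗ (p2⊥ ⊗ p0⊥)) ⊗ p0⊥)
  [⊗]  ⊢ p2, p0, ((p2⊥ ⅋ p2) ⊗ (p2⊥ ⊗ p0⊥))
    [⅋]  ⊢ (p2⊥ ⅋ p2)
      [Ax]  ⊢ p2, p2⊥
    [⊗]  ⊢ p2, p0, (p2⊥ ⊗ p0⊥)
      [Ax]  ⊢ p2, p2⊥
      [Ax]  ⊢ p0, p0⊥
  [Ax]  ⊢ p0, p0⊥

Result: YES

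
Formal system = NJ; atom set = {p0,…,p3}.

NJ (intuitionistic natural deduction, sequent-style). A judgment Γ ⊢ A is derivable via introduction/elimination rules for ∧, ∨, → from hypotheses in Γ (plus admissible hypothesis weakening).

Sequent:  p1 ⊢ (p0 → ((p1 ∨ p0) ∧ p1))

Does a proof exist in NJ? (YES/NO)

Derivation (root first):
[→I] p1 ⊢ (p0 → ((p1 ∨ p0) ∧ p1))
  [∧I] p1, p0 ⊢ ((p1 ∨ p0) ∧ p1)
    [∨I₂] p0 ⊢ (p1 ∨ p0)
      [Ax] p0 ⊢ p0
    [Ax] p1 ⊢ p1

Result: YES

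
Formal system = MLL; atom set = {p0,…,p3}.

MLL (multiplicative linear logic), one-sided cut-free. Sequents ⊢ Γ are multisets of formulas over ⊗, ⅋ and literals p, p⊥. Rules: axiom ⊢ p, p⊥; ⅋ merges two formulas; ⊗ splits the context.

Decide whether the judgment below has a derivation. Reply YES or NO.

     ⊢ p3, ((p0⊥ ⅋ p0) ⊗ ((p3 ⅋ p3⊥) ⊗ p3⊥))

Proof tree:
[⊗]  ⊢ p3, ((p0⊥ ⅋ p0) ⊗ ((p3 ⅋ p3⊥) ⊗ p3⊥))
  [⅋]  ⊢ (p0⊥ ⅋ p0)
    [Ax]  ⊢ p0, p0⊥
  [⊗]  ⊢ p3, ((p3 ⅋ p3⊥) ⊗ p3⊥)
    [⅋]  ⊢ (p3 ⅋ p3⊥)
      [Ax]  ⊢ p3, p3⊥
    [Ax]  ⊢ p3, p3⊥

Result: YES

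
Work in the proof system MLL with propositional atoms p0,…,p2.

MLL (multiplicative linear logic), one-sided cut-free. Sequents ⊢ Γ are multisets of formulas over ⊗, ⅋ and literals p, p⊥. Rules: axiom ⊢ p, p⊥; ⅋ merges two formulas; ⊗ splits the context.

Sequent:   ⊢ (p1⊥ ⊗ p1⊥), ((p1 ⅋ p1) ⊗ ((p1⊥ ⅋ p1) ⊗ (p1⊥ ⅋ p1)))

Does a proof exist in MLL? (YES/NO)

Derivation trace:
[⊗]  ⊢ (p1⊥ ⊗ p1⊥), ((p1 ⅋ p1) ⊗ ((p1⊥ ⅋ p1) ⊗ (p1⊥ ⅋ p1)))
  [⅋]  ⊢ (p1⊥ ⊗ p1⊥), (p1 ⅋ p1)
    [⊗]  ⊢ p1, p1, (p1⊥ ⊗ p1⊥)
      [Ax]  ⊢ p1, p1⊥
      [Ax]  ⊢ p1, p1⊥
  [⊗]  ⊢ ((p1⊥ ⅋ p1) ⊗ (p1⊥ ⅋ p1))
    [⅋]  ⊢ (p1⊥ ⅋ p1)
      [Ax]  ⊢ p1, p1⊥
    [⅋]  ⊢ (p1⊥ ⅋ p1)
      [Ax]  ⊢ p1, p1⊥

Result: YES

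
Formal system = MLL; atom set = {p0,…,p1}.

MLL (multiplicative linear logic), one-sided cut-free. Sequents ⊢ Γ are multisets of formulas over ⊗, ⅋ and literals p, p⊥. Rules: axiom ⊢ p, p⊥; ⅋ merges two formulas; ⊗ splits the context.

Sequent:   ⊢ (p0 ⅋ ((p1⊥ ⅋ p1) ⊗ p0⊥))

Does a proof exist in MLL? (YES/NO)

Proof tree:
[⅋]  ⊢ (p0 ⅋ ((p1⊥ ⅋ p1) ⊗ p0⊥))
  [⊗]  ⊢ p0, ((p1⊥ ⅋ p1) ⊗ p0⊥)
    [⅋]  ⊢ (p1⊥ ⅋ p1)
      [Ax]  ⊢ p1, p1⊥
    [Ax]  ⊢ p0, p0⊥

Result: YES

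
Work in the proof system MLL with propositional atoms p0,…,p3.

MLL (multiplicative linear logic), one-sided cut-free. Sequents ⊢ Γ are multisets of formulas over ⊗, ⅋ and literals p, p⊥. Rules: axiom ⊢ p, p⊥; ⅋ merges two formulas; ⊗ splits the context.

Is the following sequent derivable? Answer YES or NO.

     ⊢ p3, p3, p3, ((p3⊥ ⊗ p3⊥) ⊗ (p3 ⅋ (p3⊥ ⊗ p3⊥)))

Proof tree:
[⊗]  ⊢ p3, p3, p3, ((p3⊥ ⊗ p3⊥) ⊗ (p3 ⅋ (p3⊥ ⊗ p3⊥)))
  [⊗]  ⊢ p3, p3, (p3⊥ ⊗ p3⊥)
    [Ax]  ⊢ p3, p3⊥
    [Ax]  ⊢ p3, p3⊥
  [⅋]  ⊢ p3, (p3 ⅋ (p3⊥ ⊗ p3⊥))
    [⊗]  ⊢ p3, p3, (p3⊥ ⊗ p3⊥)
      [Ax]  ⊢ p3, p3⊥
      [Ax]  ⊢ p3, p3⊥

Result: YES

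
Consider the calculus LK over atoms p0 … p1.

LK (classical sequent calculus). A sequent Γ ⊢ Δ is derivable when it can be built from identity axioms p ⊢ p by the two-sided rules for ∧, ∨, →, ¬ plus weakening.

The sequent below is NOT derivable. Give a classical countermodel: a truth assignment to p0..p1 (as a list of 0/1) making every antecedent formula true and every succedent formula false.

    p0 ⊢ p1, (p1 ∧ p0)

Enumerate valuations to refute Γ ⊢ Δ:
  v=00: Γ:[p0=F] Δ:[p1=F, (p1 ∧ p0)=F] refutes=False
  v=01: Γ:[p0=F] Δ:[p1=T, (p1 ∧ p0)=F] refutes=False
  v=10: Γ:[p0=T] Δ:[p1=F, (p1 ∧ p0)=F] refutes=True  ← countermodel

Result: [1, 0]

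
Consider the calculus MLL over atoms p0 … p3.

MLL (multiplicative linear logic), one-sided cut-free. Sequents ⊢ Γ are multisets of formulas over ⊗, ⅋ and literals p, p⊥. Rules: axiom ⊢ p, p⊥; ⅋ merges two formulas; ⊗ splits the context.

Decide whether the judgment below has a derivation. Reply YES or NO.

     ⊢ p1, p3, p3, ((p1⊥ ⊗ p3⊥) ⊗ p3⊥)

Proof tree:
[⊗]  ⊢ p1, p3, p3, ((p1⊥ ⊗ p3⊥) ⊗ p3⊥)
  [⊗]  ⊢ p1, p3, (p1⊥ ⊗ p3⊥)
    [Ax]  ⊢ p1, p1⊥
    [Ax]  ⊢ p3, p3⊥
  [Ax]  ⊢ p3, p3⊥

Result: YES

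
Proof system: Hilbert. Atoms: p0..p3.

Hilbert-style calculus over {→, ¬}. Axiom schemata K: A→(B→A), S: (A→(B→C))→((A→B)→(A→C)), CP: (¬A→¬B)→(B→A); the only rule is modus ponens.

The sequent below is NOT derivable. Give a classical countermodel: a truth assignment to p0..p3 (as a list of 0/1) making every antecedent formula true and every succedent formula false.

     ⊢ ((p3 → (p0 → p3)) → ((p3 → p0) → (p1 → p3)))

Enumerate valuations to refute Γ ⊢ Δ:
  v=0000: Γ:[] Δ:[((p3 → (p0 → p3)) → ((p3 → p0) → (p1 → p3)))=T] refutes=False
  v=0001: Γ:[] Δ:[((p3 → (p0 → p3)) → ((p3 → p0) → (p1 → p3)))=T] refutes=False
  v=0010: Γ:[] Δ:[((p3 → (p0 → p3)) → ((p3 → p0) → (p1 → p3)))=T] refutes=False
  v=0011: Γ:[] Δ:[((p3 → (p0 → p3)) → ((p3 → p0) → (p1 → p3)))=T] refutes=False
  v=0100: Γ:[] Δ:[((p3 → (p0 → p3)) → ((p3 → p0) → (p1 → p3)))=F] refutes=True  ← countermodel

Result: [0, 1, 0, 0]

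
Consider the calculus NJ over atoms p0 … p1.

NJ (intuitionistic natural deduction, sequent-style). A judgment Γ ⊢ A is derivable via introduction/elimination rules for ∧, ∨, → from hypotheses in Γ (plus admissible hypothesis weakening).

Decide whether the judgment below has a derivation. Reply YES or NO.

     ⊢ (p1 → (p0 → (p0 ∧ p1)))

Derivation (root first):
[→I]  ⊢ (p1 → (p0 → (p0 ∧ p1)))
  [→I] p1 ⊢ (p0 → (p0 ∧ p1))
    [∧I] p1, p0 ⊢ (p0 ∧ p1)
      [Ax] p0 ⊢ p0
      [Ax] p1 ⊢ p1

Result: YES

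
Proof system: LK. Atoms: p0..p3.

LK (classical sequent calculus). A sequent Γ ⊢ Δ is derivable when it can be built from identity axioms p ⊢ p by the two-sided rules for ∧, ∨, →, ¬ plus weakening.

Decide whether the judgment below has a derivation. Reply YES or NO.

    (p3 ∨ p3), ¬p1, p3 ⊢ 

Search for a countermodel by truth-table:
  v=0000: Γ:[(p3 ∨ p3)=F, ¬p1=T, p3=F] Δ:[] refutes=False
  v=0001: Γ:[(p3 ∨ p3)=T, ¬p1=T, p3=T] Δ:[] refutes=True  ← countermodel

Result: NO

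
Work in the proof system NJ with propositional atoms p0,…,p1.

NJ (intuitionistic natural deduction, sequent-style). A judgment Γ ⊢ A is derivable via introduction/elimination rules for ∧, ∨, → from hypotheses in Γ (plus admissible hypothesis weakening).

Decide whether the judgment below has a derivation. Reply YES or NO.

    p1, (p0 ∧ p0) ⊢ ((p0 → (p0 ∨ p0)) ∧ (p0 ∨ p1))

Derivation trace:
[∧I] p1, (p0 ∧ p0) ⊢ ((p0 → (p0 ∨ p0)) ∧ (p0 ∨ p1))
  [→I]  ⊢ (p0 → (p0 ∨ p0))
    [∨I₂] p0 ⊢ (p0 ∨ p0)
      [Ax] p0 ⊢ p0
  [Wk] p1, (p0 ∧ p0) ⊢ (p0 ∨ p1)
    [∨I₂] p1 ⊢ (p0 ∨ p1)
      [Ax] p1 ⊢ p1

Result: YES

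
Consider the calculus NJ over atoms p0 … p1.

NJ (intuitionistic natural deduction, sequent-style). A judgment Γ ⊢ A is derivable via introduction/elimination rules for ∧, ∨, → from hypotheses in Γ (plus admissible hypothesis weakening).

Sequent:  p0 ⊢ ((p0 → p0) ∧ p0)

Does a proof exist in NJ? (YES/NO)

Proof tree:
[∧I] p0 ⊢ ((p0 → p0) ∧ p0)
  [→I]  ⊢ (p0 → p0)
    [Ax] p0 ⊢ p0
  [Ax] p0 ⊢ p0

Result: YES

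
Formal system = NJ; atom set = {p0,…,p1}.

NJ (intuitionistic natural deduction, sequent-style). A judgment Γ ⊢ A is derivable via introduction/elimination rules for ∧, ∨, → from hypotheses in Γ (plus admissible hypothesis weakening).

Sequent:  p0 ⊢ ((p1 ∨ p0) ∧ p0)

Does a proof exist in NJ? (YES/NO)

Proof tree:
[∧I] p0 ⊢ ((p1 ∨ p0) ∧ p0)
  [∨I₂] p0, p0 ⊢ (p1 ∨ p0)
    [Wk] p0, p0 ⊢ p0
      [Ax] p0 ⊢ p0
  [Ax] p0 ⊢ p0

Result: YES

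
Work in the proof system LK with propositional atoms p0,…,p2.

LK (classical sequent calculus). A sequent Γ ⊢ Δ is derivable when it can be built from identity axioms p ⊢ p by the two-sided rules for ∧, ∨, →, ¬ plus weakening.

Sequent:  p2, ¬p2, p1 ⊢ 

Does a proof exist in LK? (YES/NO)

Derivation trace:
[WL] p2, ¬p2, p1 ⊢ 
  [¬L] p2, ¬p2 ⊢ 
    [Ax] p2 ⊢ p2

Result: YES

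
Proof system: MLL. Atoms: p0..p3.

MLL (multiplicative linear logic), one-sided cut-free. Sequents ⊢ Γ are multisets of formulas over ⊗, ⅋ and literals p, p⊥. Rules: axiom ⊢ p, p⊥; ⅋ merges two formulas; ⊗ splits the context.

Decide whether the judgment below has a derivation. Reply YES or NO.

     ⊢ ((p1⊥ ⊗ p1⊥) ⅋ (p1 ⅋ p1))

Derivation (root first):
[⅋]  ⊢ ((p1⊥ ⊗ p1⊥) ⅋ (p1 ⅋ p1))
  [⅋]  ⊢ (p1⊥ ⊗ p1⊥), (p1 ⅋ p1)
    [⊗]  ⊢ p1, p1, (p1⊥ ⊗ p1⊥)
      [Ax]  ⊢ p1, p1⊥
      [Ax]  ⊢ p1, p1⊥

Result: YES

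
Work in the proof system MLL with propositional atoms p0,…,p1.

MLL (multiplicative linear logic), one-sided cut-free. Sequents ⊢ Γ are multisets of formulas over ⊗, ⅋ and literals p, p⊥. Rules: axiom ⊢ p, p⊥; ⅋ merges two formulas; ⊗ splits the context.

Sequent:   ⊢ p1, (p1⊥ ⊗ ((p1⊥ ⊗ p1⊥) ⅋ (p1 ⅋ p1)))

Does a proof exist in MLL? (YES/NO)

Derivation trace:
[⊗]  ⊢ p1, (p1⊥ ⊗ ((p1⊥ ⊗ p1⊥) ⅋ (p1 ⅋ p1)))
  [Ax]  ⊢ p1, p1⊥
  [⅋]  ⊢ ((p1⊥ ⊗ p1⊥) ⅋ (p1 ⅋ p1))
    [⅋]  ⊢ (p1⊥ ⊗ p1⊥), (p1 ⅋ p1)
      [⊗]  ⊢ p1, p1, (p1⊥ ⊗ p1⊥)
        [Ax]  ⊢ p1, p1⊥
        [Ax]  ⊢ p1, p1⊥

Result: YES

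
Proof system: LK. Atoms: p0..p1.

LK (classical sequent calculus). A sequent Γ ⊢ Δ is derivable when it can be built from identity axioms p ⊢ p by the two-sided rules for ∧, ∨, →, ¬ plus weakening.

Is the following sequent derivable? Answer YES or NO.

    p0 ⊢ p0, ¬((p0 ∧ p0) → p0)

Derivation trace:
[¬R] p0 ⊢ p0, ¬((p0 ∧ p0) → p0)
  [→L] p0, ((p0 ∧ p0) → p0) ⊢ p0
    [∧R] p0 ⊢ (p0 ∧ p0)
      [Ax] p0 ⊢ p0
      [Ax] p0 ⊢ p0
    [Ax] p0 ⊢ p0

Result: YES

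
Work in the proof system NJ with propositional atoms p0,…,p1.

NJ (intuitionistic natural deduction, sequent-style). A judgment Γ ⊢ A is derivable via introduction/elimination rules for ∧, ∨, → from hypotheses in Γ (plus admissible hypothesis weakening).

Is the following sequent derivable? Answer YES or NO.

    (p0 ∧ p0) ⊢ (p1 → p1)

Proof tree:
[Wk] (p0 ∧ p0) ⊢ (p1 → p1)
  [→I]  ⊢ (p1 → p1)
    [Ax] p1 ⊢ p1

Result: YES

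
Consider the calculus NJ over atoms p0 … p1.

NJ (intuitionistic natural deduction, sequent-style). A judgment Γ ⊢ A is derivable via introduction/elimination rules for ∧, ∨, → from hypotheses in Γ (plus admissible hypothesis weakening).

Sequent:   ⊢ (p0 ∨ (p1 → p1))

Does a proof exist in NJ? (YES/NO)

Proof tree:
[∨I₂]  ⊢ (p0 ∨ (p1 → p1))
  [→I]  ⊢ (p1 → p1)
    [Ax] p1 ⊢ p1

Result: YES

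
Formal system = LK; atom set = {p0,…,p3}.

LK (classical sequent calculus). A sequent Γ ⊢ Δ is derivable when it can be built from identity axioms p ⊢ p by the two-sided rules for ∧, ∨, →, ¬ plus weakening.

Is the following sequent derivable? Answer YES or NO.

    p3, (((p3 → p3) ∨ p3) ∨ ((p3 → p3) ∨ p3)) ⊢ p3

Proof tree:
[∨L] p3, (((p3 → p3) ∨ p3) ∨ ((p3 → p3) ∨ p3)) ⊢ p3
  [∨L] p3, ((p3 → p3) ∨ p3) ⊢ p3
    [→L] p3, (p3 → p3) ⊢ p3
      [Ax] p3 ⊢ p3
      [Ax] p3 ⊢ p3
    [Ax] p3 ⊢ p3
  [∨L] p3, ((p3 → p3) ∨ p3) ⊢ p3
    [→L] p3, (p3 → p3) ⊢ p3
      [Ax] p3 ⊢ p3
      [Ax] p3 ⊢ p3
    [Ax] p3 ⊢ p3

Result: YES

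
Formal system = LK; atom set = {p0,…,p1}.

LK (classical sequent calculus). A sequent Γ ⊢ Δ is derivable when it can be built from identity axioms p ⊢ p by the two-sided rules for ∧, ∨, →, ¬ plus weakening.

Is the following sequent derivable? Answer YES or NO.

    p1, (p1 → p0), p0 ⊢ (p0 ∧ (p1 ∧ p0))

Proof tree:
[∧R] p1, (p1 → p0), p0 ⊢ (p0 ∧ (p1 ∧ p0))
  [→L] p1, (p1 → p0) ⊢ p0
    [Ax] p1 ⊢ p1
    [Ax] p0 ⊢ p0
  [∧R] p1, p0 ⊢ (p1 ∧ p0)
    [Ax] p1 ⊢ p1
    [Ax] p0 ⊢ p0

Result: YES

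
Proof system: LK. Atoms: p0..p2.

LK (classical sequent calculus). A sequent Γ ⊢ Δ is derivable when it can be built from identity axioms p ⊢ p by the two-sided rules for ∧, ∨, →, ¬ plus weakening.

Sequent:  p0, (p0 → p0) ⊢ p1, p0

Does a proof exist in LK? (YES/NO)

Proof tree:
[→L] p0, (p0 → p0) ⊢ p1, p0
  [Ax] p0 ⊢ p0
  [WR] p0 ⊢ p0, p1
    [Ax] p0 ⊢ p0

Result: YES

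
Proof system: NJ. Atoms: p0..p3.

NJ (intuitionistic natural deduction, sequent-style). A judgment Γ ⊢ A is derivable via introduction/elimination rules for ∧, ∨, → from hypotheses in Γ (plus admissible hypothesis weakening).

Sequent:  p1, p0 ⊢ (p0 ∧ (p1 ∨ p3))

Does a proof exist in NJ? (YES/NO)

Derivation (root first):
[∧I] p1, p0 ⊢ (p0 ∧ (p1 ∨ p3))
  [Ax] p0 ⊢ p0
  [∨I₁] p1 ⊢ (p1 ∨ p3)
    [Ax] p1 ⊢ p1

Result: YES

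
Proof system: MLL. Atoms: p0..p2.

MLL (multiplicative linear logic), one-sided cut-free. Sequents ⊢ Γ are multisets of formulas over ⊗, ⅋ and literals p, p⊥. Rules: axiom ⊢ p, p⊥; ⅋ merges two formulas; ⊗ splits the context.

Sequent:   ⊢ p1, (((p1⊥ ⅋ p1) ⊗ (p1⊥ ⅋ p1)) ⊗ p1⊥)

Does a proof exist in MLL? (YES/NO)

Derivation trace:
[⊗]  ⊢ p1, (((p1⊥ ⅋ p1) ⊗ (p1⊥ ⅋ p1)) ⊗ p1⊥)
  [⊗]  ⊢ ((p1⊥ ⅋ p1) ⊗ (p1⊥ ⅋ p1))
    [⅋]  ⊢ (p1⊥ ⅋ p1)
      [Ax]  ⊢ p1, p1⊥
    [⅋]  ⊢ (p1⊥ ⅋ p1)
      [Ax]  ⊢ p1, p1⊥
  [Ax]  ⊢ p1, p1⊥

Result: YES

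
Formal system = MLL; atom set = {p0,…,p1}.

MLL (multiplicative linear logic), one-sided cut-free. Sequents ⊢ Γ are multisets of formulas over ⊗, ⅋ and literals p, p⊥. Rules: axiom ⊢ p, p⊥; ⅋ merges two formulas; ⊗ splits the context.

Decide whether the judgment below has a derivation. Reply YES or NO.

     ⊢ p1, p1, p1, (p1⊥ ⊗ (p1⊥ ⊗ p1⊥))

Proof tree:
[⊗]  ⊢ p1, p1, p1, (p1⊥ ⊗ (p1⊥ ⊗ p1⊥))
  [Ax]  ⊢ p1, p1⊥
  [⊗]  ⊢ p1, p1, (p1⊥ ⊗ p1⊥)
    [Ax]  ⊢ p1, p1⊥
    [Ax]  ⊢ p1, p1⊥

Result: YES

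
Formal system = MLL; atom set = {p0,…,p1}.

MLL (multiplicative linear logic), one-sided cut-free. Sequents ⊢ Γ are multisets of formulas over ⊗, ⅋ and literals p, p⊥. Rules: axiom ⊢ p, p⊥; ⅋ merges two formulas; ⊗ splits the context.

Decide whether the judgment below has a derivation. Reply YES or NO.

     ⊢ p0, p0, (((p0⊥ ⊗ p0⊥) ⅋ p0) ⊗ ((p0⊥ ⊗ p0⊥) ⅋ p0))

Proof tree:
[⊗]  ⊢ p0, p0, (((p0⊥ ⊗ p0⊥) ⅋ p0) ⊗ ((p0⊥ ⊗ p0⊥) ⅋ p0))
  [⅋]  ⊢ p0, ((p0⊥ ⊗ p0⊥) ⅋ p0)
    [⊗]  ⊢ p0, p0, (p0⊥ ⊗ p0⊥)
      [Ax]  ⊢ p0, p0⊥
      [Ax]  ⊢ p0, p0⊥
  [⅋]  ⊢ p0, ((p0⊥ ⊗ p0⊥) ⅋ p0)
    [⊗]  ⊢ p0, p0, (p0⊥ ⊗ p0⊥)
      [Ax]  ⊢ p0, p0⊥
      [Ax]  ⊢ p0, p0⊥

Result: YES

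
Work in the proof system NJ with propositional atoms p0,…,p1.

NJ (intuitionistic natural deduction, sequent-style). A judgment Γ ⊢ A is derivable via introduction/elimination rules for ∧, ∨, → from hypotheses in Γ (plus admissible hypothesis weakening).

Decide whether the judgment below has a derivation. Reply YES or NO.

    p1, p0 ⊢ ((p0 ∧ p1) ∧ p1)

Proof tree:
[∧I] p1, p0 ⊢ ((p0 ∧ p1) ∧ p1)
  [∧I] p1, p0 ⊢ (p0 ∧ p1)
    [Ax] p0 ⊢ p0
    [Ax] p1 ⊢ p1
  [Ax] p1 ⊢ p1

Result: YES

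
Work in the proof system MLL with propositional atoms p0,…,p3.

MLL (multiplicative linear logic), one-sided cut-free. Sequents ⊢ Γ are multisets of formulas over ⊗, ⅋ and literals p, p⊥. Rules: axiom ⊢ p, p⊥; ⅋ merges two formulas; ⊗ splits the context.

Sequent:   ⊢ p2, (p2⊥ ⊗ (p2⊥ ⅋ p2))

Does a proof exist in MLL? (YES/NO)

Proof tree:
[⊗]  ⊢ p2, (p2⊥ ⊗ (p2⊥ ⅋ p2))
  [Ax]  ⊢ p2, p2⊥
  [⅋]  ⊢ (p2⊥ ⅋ p2)
    [Ax]  ⊢ p2, p2⊥

Result: YES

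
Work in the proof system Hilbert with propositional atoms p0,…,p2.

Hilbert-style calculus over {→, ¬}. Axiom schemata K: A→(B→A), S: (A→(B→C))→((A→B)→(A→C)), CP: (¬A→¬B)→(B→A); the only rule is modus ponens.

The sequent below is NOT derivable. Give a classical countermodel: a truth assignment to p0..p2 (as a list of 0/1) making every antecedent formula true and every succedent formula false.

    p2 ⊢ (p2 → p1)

Enumerate valuations to refute Γ ⊢ Δ:
  v=000: Γ:[p2=F] Δ:[(p2 → p1)=T] refutes=False
  v=001: Γ:[p2=T] Δ:[(p2 → p1)=F] refutes=True  ← countermodel

Result: [0, 0, 1]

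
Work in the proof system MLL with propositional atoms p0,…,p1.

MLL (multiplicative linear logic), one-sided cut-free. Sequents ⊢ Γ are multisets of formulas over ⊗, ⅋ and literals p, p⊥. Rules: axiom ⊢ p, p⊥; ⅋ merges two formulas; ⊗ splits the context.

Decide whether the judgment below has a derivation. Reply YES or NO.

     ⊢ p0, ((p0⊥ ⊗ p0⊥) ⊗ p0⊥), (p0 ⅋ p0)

Derivation (root first):
[⅋]  ⊢ p0, ((p0⊥ ⊗ p0⊥) ⊗ p0⊥), (p0 ⅋ p0)
  [⊗]  ⊢ p0, p0, p0, ((p0⊥ ⊗ p0⊥) ⊗ p0⊥)
    [⊗]  ⊢ p0, p0, (p0⊥ ⊗ p0⊥)
      [Ax]  ⊢ p0, p0⊥
      [Ax]  ⊢ p0, p0⊥
    [Ax]  ⊢ p0, p0⊥

Result: YES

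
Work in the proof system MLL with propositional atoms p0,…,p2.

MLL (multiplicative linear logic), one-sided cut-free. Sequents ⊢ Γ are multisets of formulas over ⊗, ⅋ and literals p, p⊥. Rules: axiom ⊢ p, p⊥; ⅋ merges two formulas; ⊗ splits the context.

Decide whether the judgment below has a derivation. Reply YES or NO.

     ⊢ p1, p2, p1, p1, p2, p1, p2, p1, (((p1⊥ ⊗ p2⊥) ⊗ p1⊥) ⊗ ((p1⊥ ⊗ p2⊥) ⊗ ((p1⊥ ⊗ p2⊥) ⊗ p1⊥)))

Derivation trace:
[⊗]  ⊢ p1, p2, p1, p1, p2, p1, p2, p1, (((p1⊥ ⊗ p2⊥) ⊗ p1⊥) ⊗ ((p1⊥ ⊗ p2⊥) ⊗ ((p1⊥ ⊗ p2⊥) ⊗ p1⊥)))
  [⊗]  ⊢ p1, p2, p1, ((p1⊥ ⊗ p2⊥) ⊗ p1⊥)
    [⊗]  ⊢ p1, p2, (p1⊥ ⊗ p2⊥)
      [Ax]  ⊢ p1, p1⊥
      [Ax]  ⊢ p2, p2⊥
    [Ax]  ⊢ p1, p1⊥
  [⊗]  ⊢ p1, p2, p1, p2, p1, ((p1⊥ ⊗ p2⊥) ⊗ ((p1⊥ ⊗ p2⊥) ⊗ p1⊥))
    [⊗]  ⊢ p1, p2, (p1⊥ ⊗ p2⊥)
      [Ax]  ⊢ p1, p1⊥
      [Ax]  ⊢ p2, p2⊥
    [⊗]  ⊢ p1, p2, p1, ((p1⊥ ⊗ p2⊥) ⊗ p1⊥)
      [⊗]  ⊢ p1, p2, (p1⊥ ⊗ p2⊥)
        [Ax]  ⊢ p1, p1⊥
        [Ax]  ⊢ p2, p2⊥
      [Ax]  ⊢ p1, p1⊥

Result: YES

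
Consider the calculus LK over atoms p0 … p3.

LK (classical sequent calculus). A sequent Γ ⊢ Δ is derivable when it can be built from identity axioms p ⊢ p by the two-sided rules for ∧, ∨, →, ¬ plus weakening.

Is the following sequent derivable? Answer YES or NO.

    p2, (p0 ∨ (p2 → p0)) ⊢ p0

Proof tree:
[∨L] p2, (p0 ∨ (p2 → p0)) ⊢ p0
  [WR] p0 ⊢ p0, p0
    [Ax] p0 ⊢ p0
  [→L] p2, (p2 → p0) ⊢ p0
    [Ax] p2 ⊢ p2
    [Ax] p0 ⊢ p0

Result: YES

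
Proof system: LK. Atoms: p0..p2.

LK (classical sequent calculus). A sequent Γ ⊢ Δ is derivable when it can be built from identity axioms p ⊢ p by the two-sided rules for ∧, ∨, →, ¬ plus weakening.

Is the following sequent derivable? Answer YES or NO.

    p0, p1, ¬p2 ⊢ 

Truth-table refutation:
  v=000: Γ:[p0=F, p1=F, ¬p2=T] Δ:[] refutes=False
  v=001: Γ:[p0=F, p1=F, ¬p2=F] Δ:[] refutes=False
  v=010: Γ:[p0=F, p1=T, ¬p2=T] Δ:[] refutes=False
  v=011: Γ:[p0=F, p1=T, ¬p2=F] Δ:[] refutes=False
  v=100: Γ:[p0=T, p1=F, ¬p2=T] Δ:[] refutes=False
  v=101: Γ:[p0=T, p1=F, ¬p2=F] Δ:[] refutes=False
  v=110: Γ:[p0=T, p1=T, ¬p2=T] Δ:[] refutes=True  ← countermodel

Result: NO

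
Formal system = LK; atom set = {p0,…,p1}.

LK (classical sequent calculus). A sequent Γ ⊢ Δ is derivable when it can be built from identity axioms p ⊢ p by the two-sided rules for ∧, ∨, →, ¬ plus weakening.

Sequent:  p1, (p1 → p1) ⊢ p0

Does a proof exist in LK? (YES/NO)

Truth-table refutation:
  v=00: Γ:[p1=F, (p1 → p1)=T] Δ:[p0=F] refutes=False
  v=01: Γ:[p1=T, (p1 → p1)=T] Δ:[p0=F] refutes=True  ← countermodel

Result: NO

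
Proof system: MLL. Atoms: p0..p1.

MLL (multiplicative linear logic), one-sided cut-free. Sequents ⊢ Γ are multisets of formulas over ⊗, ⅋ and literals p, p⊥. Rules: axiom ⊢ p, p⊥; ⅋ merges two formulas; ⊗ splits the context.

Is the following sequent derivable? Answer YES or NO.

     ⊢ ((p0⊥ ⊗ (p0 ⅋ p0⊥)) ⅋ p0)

Proof tree:
[⅋]  ⊢ ((p0⊥ ⊗ (p0 ⅋ p0⊥)) ⅋ p0)
  [⊗]  ⊢ p0, (p0⊥ ⊗ (p0 ⅋ p0⊥))
    [Ax]  ⊢ p0, p0⊥
    [⅋]  ⊢ (p0 ⅋ p0⊥)
      [Ax]  ⊢ p0, p0⊥

Result: YES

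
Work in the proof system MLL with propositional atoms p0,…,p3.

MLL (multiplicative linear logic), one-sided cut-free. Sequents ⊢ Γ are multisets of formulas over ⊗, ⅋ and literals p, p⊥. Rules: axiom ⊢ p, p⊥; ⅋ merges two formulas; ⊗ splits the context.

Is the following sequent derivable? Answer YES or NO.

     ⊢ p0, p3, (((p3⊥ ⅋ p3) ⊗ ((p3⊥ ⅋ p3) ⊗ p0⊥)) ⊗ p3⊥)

Proof tree:
[⊗]  ⊢ p0, p3, (((p3⊥ ⅋ p3) ⊗ ((p3⊥ ⅋ p3) ⊗ p0⊥)) ⊗ p3⊥)
  [⊗]  ⊢ p0, ((p3⊥ ⅋ p3) ⊗ ((p3⊥ ⅋ p3) ⊗ p0⊥))
    [⅋]  ⊢ (p3⊥ ⅋ p3)
      [Ax]  ⊢ p3, p3⊥
    [⊗]  ⊢ p0, ((p3⊥ ⅋ p3) ⊗ p0⊥)
      [⅋]  ⊢ (p3⊥ ⅋ p3)
        [Ax]  ⊢ p3, p3⊥
      [Ax]  ⊢ p0, p0⊥
  [Ax]  ⊢ p3, p3⊥

Result: YES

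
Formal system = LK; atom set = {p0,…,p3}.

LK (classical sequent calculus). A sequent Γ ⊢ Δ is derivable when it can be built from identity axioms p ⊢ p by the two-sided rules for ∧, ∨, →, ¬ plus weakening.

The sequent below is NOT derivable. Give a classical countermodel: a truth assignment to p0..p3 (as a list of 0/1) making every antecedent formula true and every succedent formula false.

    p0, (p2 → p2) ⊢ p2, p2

Search for a countermodel by truth-table:
  v=0000: Γ:[p0=F, (p2 → p2)=T] Δ:[p2=F, p2=F] refutes=False
  v=0001: Γ:[p0=F, (p2 → p2)=T] Δ:[p2=F, p2=F] refutes=False
  v=0010: Γ:[p0=F, (p2 → p2)=T] Δ:[p2=T, p2=T] refutes=False
  v=0011: Γ:[p0=F, (p2 → p2)=T] Δ:[p2=T, p2=T] refutes=False
  v=0100: Γ:[p0=F, (p2 → p2)=T] Δ:[p2=F, p2=F] refutes=False
  v=0101: Γ:[p0=F, (p2 → p2)=T] Δ:[p2=F, p2=F] refutes=False
  v=0110: Γ:[p0=F, (p2 → p2)=T] Δ:[p2=T, p2=T] refutes=False
  v=0111: Γ:[p0=F, (p2 → p2)=T] Δ:[p2=T, p2=T] refutes=False
  v=1000: Γ:[p0=T, (p2 → p2)=T] Δ:[p2=F, p2=F] refutes=True  ← countermodel

Result: [1, 0, 0, 0]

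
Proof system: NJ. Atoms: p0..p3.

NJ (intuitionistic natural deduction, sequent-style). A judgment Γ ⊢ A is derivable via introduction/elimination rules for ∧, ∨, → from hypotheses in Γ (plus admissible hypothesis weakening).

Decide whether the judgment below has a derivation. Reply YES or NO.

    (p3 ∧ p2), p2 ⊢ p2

Derivation (root first):
[→E] (p3 ∧ p2), p2 ⊢ p2
  [Wk] (p3 ∧ p2) ⊢ (p2 → p2)
    [→I]  ⊢ (p2 → p2)
      [Ax] p2 ⊢ p2
  [Ax] p2 ⊢ p2

Result: YES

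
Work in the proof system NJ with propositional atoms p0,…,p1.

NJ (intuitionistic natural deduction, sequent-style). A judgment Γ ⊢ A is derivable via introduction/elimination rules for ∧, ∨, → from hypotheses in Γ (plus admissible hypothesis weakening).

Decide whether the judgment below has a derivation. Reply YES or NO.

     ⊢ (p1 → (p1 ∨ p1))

Derivation (root first):
[→I]  ⊢ (p1 → (p1 ∨ p1))
  [∨I₂] p1 ⊢ (p1 ∨ p1)
    [Ax] p1 ⊢ p1

Result: YES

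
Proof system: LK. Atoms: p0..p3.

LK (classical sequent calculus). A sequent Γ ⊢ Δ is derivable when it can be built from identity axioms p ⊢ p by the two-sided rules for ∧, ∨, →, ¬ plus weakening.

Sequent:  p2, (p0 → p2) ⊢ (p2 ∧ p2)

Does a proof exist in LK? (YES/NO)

Proof tree:
[∧R] p2, (p0 → p2) ⊢ (p2 ∧ p2)
  [Ax] p2 ⊢ p2
  [→L] p2, (p0 → p2) ⊢ p2
    [WR] p2 ⊢ p2, p0
      [Ax] p2 ⊢ p2
    [Ax] p2 ⊢ p2

Result: YES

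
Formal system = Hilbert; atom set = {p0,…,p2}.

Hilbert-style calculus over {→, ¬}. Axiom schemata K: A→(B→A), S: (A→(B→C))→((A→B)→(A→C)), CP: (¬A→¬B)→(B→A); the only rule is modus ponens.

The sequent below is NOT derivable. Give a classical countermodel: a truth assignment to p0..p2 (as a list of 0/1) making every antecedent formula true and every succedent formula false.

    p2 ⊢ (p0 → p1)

Enumerate valuations to refute Γ ⊢ Δ:
  v=000: Γ:[p2=F] Δ:[(p0 → p1)=T] refutes=False
  v=001: Γ:[p2=T] Δ:[(p0 → p1)=T] refutes=False
  v=010: Γ:[p2=F] Δ:[(p0 → p1)=T] refutes=False
  v=011: Γ:[p2=T] Δ:[(p0 → p1)=T] refutes=False
  v=100: Γ:[p2=F] Δ:[(p0 → p1)=F] refutes=False
  v=101: Γ:[p2=T] Δ:[(p0 → p1)=F] refutes=True  ← countermodel

Result: [1, 0, 1]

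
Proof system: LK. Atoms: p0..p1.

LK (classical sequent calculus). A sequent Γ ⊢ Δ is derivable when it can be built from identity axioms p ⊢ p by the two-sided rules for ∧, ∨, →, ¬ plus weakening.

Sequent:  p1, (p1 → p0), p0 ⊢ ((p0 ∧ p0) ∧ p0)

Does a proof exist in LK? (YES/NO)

Proof tree:
[∧R] p1, (p1 → p0), p0 ⊢ ((p0 ∧ p0) ∧ p0)
  [WL] p1, (p1 → p0), p0, p0 ⊢ (p0 ∧ p0)
    [∧R] p1, (p1 → p0), p0 ⊢ (p0 ∧ p0)
      [→L] p1, (p1 → p0) ⊢ p0
        [Ax] p1 ⊢ p1
        [Ax] p0 ⊢ p0
      [Ax] p0 ⊢ p0
  [Ax] p0 ⊢ p0

Result: YES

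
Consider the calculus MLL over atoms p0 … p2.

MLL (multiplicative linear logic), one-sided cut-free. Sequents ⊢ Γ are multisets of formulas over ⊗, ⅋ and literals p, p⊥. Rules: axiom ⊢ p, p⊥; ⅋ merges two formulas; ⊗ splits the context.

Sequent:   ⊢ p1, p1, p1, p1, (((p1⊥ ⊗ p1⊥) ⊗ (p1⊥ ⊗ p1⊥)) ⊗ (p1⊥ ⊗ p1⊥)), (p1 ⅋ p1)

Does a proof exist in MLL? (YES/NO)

Proof tree:
[⅋]  ⊢ p1, p1, p1, p1, (((p1⊥ ⊗ p1⊥) ⊗ (p1⊥ ⊗ p1⊥)) ⊗ (p1⊥ ⊗ p1⊥)), (p1 ⅋ p1)
  [⊗]  ⊢ p1, p1, p1, p1, p1, p1, (((p1⊥ ⊗ p1⊥) ⊗ (p1⊥ ⊗ p1⊥)) ⊗ (p1⊥ ⊗ p1⊥))
    [⊗]  ⊢ p1, p1, p1, p1, ((p1⊥ ⊗ p1⊥) ⊗ (p1⊥ ⊗ p1⊥))
      [⊗]  ⊢ p1, p1, (p1⊥ ⊗ p1⊥)
        [Ax]  ⊢ p1, p1⊥
        [Ax]  ⊢ p1, p1⊥
      [⊗]  ⊢ p1, p1, (p1⊥ ⊗ p1⊥)
        [Ax]  ⊢ p1, p1⊥
        [Ax]  ⊢ p1, p1⊥
    [⊗]  ⊢ p1, p1, (p1⊥ ⊗ p1⊥)
      [Ax]  ⊢ p1, p1⊥
      [Ax]  ⊢ p1, p1⊥

Result: YES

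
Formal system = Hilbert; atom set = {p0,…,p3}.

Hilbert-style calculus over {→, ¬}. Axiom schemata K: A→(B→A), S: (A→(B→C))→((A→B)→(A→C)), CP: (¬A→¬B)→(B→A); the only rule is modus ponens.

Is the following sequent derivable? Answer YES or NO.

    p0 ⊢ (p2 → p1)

Truth-table refutation:
  v=0000: Γ:[p0=F] Δ:[(p2 → p1)=T] refutes=False
  v=0001: Γ:[p0=F] Δ:[(p2 → p1)=T] refutes=False
  v=0010: Γ:[p0=F] Δ:[(p2 → p1)=F] refutes=False
  v=0011: Γ:[p0=F] Δ:[(p2 → p1)=F] refutes=False
  v=0100: Γ:[p0=F] Δ:[(p2 → p1)=T] refutes=False
  v=0101: Γ:[p0=F] Δ:[(p2 → p1)=T] refutes=False
  v=0110: Γ:[p0=F] Δ:[(p2 → p1)=T] refutes=False
  v=0111: Γ:[p0=F] Δ:[(p2 → p1)=T] refutes=False
  v=1000: Γ:[p0=T] Δ:[(p2 → p1)=T] refutes=False
  v=1001: Γ:[p0=T] Δ:[(p2 → p1)=T] refutes=False
  v=1010: Γ:[p0=T] Δ:[(p2 → p1)=F] refutes=True  ← countermodel

Result: NO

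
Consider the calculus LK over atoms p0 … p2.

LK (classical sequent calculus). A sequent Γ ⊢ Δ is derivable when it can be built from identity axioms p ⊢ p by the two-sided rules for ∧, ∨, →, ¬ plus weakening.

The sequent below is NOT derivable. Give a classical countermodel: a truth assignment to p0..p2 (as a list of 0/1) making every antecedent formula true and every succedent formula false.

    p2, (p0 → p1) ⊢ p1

Truth-table refutation:
  v=000: Γ:[p2=F, (p0 → p1)=T] Δ:[p1=F] refutes=False
  v=001: Γ:[p2=T, (p0 → p1)=T] Δ:[p1=F] refutes=True  ← countermodel

Result: [0, 0, 1]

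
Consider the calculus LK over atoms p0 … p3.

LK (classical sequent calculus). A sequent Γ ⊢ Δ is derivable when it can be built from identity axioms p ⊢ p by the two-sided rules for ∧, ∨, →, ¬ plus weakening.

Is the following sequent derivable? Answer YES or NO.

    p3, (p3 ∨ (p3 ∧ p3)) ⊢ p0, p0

Search for a countermodel by truth-table:
  v=0000: Γ:[p3=F, (p3 ∨ (p3 ∧ p3))=F] Δ:[p0=F, p0=F] refutes=False
  v=0001: Γ:[p3=T, (p3 ∨ (p3 ∧ p3))=T] Δ:[p0=F, p0=F] refutes=True  ← countermodel

Result: NO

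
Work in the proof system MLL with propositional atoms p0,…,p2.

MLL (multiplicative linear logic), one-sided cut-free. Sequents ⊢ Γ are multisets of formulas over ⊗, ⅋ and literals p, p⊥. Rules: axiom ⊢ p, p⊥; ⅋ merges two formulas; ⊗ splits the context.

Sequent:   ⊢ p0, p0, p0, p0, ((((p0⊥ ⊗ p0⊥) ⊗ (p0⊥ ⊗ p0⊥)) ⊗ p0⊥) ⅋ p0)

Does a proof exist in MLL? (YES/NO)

Derivation trace:
[⅋]  ⊢ p0, p0, p0, p0, ((((p0⊥ ⊗ p0⊥) ⊗ (p0⊥ ⊗ p0⊥)) ⊗ p0⊥) ⅋ p0)
  [⊗]  ⊢ p0, p0, p0, p0, p0, (((p0⊥ ⊗ p0⊥) ⊗ (p0⊥ ⊗ p0⊥)) ⊗ p0⊥)
    [⊗]  ⊢ p0, p0, p0, p0, ((p0⊥ ⊗ p0⊥) ⊗ (p0⊥ ⊗ p0⊥))
      [⊗]  ⊢ p0, p0, (p0⊥ ⊗ p0⊥)
        [Ax]  ⊢ p0, p0⊥
        [Ax]  ⊢ p0, p0⊥
      [⊗]  ⊢ p0, p0, (p0⊥ ⊗ p0⊥)
        [Ax]  ⊢ p0, p0⊥
        [Ax]  ⊢ p0, p0⊥
    [Ax]  ⊢ p0, p0⊥

Result: YES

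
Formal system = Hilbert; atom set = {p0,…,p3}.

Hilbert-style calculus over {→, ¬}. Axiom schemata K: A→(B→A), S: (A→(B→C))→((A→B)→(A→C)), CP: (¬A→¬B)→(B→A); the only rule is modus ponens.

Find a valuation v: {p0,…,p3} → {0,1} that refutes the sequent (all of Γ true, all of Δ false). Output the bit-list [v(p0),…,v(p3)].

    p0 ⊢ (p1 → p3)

Enumerate valuations to refute Γ ⊢ Δ:
  v=0000: Γ:[p0=F] Δ:[(p1 → p3)=T] refutes=False
  v=0001: Γ:[p0=F] Δ:[(p1 → p3)=T] refutes=False
  v=0010: Γ:[p0=F] Δ:[(p1 → p3)=T] refutes=False
  v=0011: Γ:[p0=F] Δ:[(p1 → p3)=T] refutes=False
  v=0100: Γ:[p0=F] Δ:[(p1 → p3)=F] refutes=False
  v=0101: Γ:[p0=F] Δ:[(p1 → p3)=T] refutes=False
  v=0110: Γ:[p0=F] Δ:[(p1 → p3)=F] refutes=False
  v=0111: Γ:[p0=F] Δ:[(p1 → p3)=T] refutes=False
  v=1000: Γ:[p0=T] Δ:[(p1 → p3)=T] refutes=False
  v=1001: Γ:[p0=T] Δ:[(p1 → p3)=T] refutes=False
  v=1010: Γ:[p0=T] Δ:[(p1 → p3)=T] refutes=False
  v=1011: Γ:[p0=T] Δ:[(p1 → p3)=T] refutes=False
  v=1100: Γ:[p0=T] Δ:[(p1 → p3)=F] refutes=True  ← countermodel

Result: [1, 1, 0, 0]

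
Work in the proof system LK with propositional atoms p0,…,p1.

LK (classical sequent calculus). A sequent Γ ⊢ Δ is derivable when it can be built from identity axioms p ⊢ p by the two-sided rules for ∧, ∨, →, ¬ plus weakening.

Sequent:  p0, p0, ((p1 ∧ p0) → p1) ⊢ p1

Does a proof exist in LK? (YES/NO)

Enumerate valuations to refute Γ ⊢ Δ:
  v=00: Γ:[p0=F, p0=F, ((p1 ∧ p0) → p1)=T] Δ:[p1=F] refutes=False
  v=01: Γ:[p0=F, p0=F, ((p1 ∧ p0) → p1)=T] Δ:[p1=T] refutes=False
  v=10: Γ:[p0=T, p0=T, ((p1 ∧ p0) → p1)=T] Δ:[p1=F] refutes=True  ← countermodel

Result: NO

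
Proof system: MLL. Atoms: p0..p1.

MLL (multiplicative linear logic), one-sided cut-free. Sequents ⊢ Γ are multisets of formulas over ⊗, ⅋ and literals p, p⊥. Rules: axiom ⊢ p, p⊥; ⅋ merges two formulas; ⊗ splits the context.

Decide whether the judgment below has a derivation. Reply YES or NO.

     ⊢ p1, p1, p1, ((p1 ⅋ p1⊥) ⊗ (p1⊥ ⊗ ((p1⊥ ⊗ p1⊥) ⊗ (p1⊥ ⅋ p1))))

Proof tree:
[⊗]  ⊢ p1, p1, p1, ((p1 ⅋ p1⊥) ⊗ (p1⊥ ⊗ ((p1⊥ ⊗ p1⊥) ⊗ (p1⊥ ⅋ p1))))
  [⅋]  ⊢ (p1 ⅋ p1⊥)
    [Ax]  ⊢ p1, p1⊥
  [⊗]  ⊢ p1, p1, p1, (p1⊥ ⊗ ((p1⊥ ⊗ p1⊥) ⊗ (p1⊥ ⅋ p1)))
    [Ax]  ⊢ p1, p1⊥
    [⊗]  ⊢ p1, p1, ((p1⊥ ⊗ p1⊥) ⊗ (p1⊥ ⅋ p1))
      [⊗]  ⊢ p1, p1, (p1⊥ ⊗ p1⊥)
        [Ax]  ⊢ p1, p1⊥
        [Ax]  ⊢ p1, p1⊥
      [⅋]  ⊢ (p1⊥ ⅋ p1)
        [Ax]  ⊢ p1, p1⊥

Result: YES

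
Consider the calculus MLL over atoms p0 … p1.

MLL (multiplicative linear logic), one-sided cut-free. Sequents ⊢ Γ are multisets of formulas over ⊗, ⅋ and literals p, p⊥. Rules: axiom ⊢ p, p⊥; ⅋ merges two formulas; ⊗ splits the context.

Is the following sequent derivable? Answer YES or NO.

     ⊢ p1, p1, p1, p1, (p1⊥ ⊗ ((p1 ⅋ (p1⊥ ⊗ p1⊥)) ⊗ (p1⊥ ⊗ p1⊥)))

Proof tree:
[⊗]  ⊢ p1, p1, p1, p1, (p1⊥ ⊗ ((p1 ⅋ (p1⊥ ⊗ p1⊥)) ⊗ (p1⊥ ⊗ p1⊥)))
  [Ax]  ⊢ p1, p1⊥
  [⊗]  ⊢ p1, p1, p1, ((p1 ⅋ (p1⊥ ⊗ p1⊥)) ⊗ (p1⊥ ⊗ p1⊥))
    [⅋]  ⊢ p1, (p1 ⅋ (p1⊥ ⊗ p1⊥))
      [⊗]  ⊢ p1, p1, (p1⊥ ⊗ p1⊥)
        [Ax]  ⊢ p1, p1⊥
        [Ax]  ⊢ p1, p1⊥
    [⊗]  ⊢ p1, p1, (p1⊥ ⊗ p1⊥)
      [Ax]  ⊢ p1, p1⊥
      [Ax]  ⊢ p1, p1⊥

Result: YES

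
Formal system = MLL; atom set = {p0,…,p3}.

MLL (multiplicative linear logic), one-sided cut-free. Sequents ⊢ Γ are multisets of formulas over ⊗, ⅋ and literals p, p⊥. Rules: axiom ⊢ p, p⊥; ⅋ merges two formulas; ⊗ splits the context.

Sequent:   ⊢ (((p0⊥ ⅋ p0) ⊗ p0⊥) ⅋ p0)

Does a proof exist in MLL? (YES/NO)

Proof tree:
[⅋]  ⊢ (((p0⊥ ⅋ p0) ⊗ p0⊥) ⅋ p0)
  [⊗]  ⊢ p0, ((p0⊥ ⅋ p0) ⊗ p0⊥)
    [⅋]  ⊢ (p0⊥ ⅋ p0)
      [Ax]  ⊢ p0, p0⊥
    [Ax]  ⊢ p0, p0⊥

Result: YES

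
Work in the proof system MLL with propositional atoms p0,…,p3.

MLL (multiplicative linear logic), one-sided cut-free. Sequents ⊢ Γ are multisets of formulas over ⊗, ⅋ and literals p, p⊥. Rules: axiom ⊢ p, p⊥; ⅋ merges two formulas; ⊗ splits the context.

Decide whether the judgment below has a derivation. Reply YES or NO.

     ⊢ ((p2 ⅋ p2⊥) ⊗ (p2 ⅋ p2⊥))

Proof tree:
[⊗]  ⊢ ((p2 ⅋ p2⊥) ⊗ (p2 ⅋ p2⊥))
  [⅋]  ⊢ (p2 ⅋ p2⊥)
    [Ax]  ⊢ p2, p2⊥
  [⅋]  ⊢ (p2 ⅋ p2⊥)
    [Ax]  ⊢ p2, p2⊥

Result: YES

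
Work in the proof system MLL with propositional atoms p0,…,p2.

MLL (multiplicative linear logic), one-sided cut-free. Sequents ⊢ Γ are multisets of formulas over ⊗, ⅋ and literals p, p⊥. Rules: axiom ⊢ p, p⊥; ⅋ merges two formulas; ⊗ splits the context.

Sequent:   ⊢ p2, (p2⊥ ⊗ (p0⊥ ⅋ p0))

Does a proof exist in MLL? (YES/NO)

Derivation (root first):
[⊗]  ⊢ p2, (p2⊥ ⊗ (p0⊥ ⅋ p0))
  [Ax]  ⊢ p2, p2⊥
  [⅋]  ⊢ (p0⊥ ⅋ p0)
    [Ax]  ⊢ p0, p0⊥

Result: YES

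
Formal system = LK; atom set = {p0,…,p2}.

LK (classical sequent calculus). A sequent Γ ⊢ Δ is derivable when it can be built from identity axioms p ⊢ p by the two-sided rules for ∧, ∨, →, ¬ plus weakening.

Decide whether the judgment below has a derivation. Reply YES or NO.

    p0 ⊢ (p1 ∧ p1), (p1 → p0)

Proof tree:
[→R] p0 ⊢ (p1 ∧ p1), (p1 → p0)
  [∧R] p1, p0 ⊢ p0, (p1 ∧ p1)
    [WR] p0 ⊢ p0, p1
      [Ax] p0 ⊢ p0
    [Ax] p1 ⊢ p1

Result: YES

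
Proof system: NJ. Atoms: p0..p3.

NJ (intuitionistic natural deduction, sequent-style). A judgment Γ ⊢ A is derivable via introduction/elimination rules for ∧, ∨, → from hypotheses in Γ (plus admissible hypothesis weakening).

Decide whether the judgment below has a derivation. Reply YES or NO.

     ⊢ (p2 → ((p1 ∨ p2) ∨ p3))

Derivation (root first):
[→I]  ⊢ (p2 → ((p1 ∨ p2) ∨ p3))
  [∨I₁] p2 ⊢ ((p1 ∨ p2) ∨ p3)
    [∨I₂] p2 ⊢ (p1 ∨ p2)
      [Ax] p2 ⊢ p2

Result: YES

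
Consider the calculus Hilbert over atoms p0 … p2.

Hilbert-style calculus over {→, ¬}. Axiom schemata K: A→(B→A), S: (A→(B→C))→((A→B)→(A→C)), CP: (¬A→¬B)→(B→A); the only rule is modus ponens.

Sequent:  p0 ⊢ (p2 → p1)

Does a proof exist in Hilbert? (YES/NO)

Enumerate valuations to refute Γ ⊢ Δ:
  v=000: Γ:[p0=F] Δ:[(p2 → p1)=T] refutes=False
  v=001: Γ:[p0=F] Δ:[(p2 → p1)=F] refutes=False
  v=010: Γ:[p0=F] Δ:[(p2 → p1)=T] refutes=False
  v=011: Γ:[p0=F] Δ:[(p2 → p1)=T] refutes=False
  v=100: Γ:[p0=T] Δ:[(p2 → p1)=T] refutes=False
  v=101: Γ:[p0=T] Δ:[(p2 → p1)=F] refutes=True  ← countermodel

Result: NO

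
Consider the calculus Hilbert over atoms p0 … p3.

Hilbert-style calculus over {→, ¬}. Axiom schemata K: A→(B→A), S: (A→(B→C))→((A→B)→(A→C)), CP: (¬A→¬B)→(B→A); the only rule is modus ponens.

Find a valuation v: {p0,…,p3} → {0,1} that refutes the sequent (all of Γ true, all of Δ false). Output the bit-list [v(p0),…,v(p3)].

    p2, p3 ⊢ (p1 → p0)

Search for a countermodel by truth-table:
  v=0000: Γ:[p2=F, p3=F] Δ:[(p1 → p0)=T] refutes=False
  v=0001: Γ:[p2=F, p3=T] Δ:[(p1 → p0)=T] refutes=False
  v=0010: Γ:[p2=T, p3=F] Δ:[(p1 → p0)=T] refutes=False
  v=0011: Γ:[p2=T, p3=T] Δ:[(p1 → p0)=T] refutes=False
  v=0100: Γ:[p2=F, p3=F] Δ:[(p1 → p0)=F] refutes=False
  v=0101: Γ:[p2=F, p3=T] Δ:[(p1 → p0)=F] refutes=False
  v=0110: Γ:[p2=T, p3=F] Δ:[(p1 → p0)=F] refutes=False
  v=0111: Γ:[p2=T, p3=T] Δ:[(p1 → p0)=F] refutes=True  ← countermodel

Result: [0, 1, 1, 1]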